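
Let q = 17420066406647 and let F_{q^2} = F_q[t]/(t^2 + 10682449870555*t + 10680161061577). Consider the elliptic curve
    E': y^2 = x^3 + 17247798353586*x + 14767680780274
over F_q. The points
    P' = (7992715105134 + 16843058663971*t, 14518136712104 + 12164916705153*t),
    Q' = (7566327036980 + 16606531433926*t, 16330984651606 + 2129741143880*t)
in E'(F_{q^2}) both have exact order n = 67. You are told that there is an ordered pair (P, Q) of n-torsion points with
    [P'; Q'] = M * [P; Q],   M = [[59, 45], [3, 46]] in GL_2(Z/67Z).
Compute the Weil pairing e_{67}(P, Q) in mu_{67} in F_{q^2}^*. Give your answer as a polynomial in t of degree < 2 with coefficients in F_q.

11556860917305 + 9795070443879*t

e_{67}(aP+bQ,cP+dQ) = e_{67}(P,Q)^(ad-bc); with (a,b,c,d)=(59,45,3,46) this gives the det-67 law.
Hence e(P,Q) = e(P',Q')^{65} where 65 = 33^{-1} mod 67.
n = 67 = (1000011)_2 (7 bits, wt 3); accumulate f_{67,P'}(Q'+S)/f_{67,P'}(S) along the 6-step ladder.
e_{67}(P',Q') = 1421190365963 + 9045427890506*t.
Finally e_{67}(P,Q) = 11556860917305 + 9795070443879*t.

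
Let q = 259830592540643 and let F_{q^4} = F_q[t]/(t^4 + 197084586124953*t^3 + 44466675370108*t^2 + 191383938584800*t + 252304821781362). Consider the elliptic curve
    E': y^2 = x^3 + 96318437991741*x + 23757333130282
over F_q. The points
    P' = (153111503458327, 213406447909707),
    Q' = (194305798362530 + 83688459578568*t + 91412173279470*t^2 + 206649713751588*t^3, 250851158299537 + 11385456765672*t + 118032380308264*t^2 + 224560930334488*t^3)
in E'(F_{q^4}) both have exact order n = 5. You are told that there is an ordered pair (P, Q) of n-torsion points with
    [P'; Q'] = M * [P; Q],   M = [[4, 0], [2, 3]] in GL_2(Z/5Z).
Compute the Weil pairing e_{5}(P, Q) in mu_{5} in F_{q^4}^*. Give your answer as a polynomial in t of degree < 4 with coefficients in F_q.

The 5-Weil pairing on E[5] over F_{259830592540643} is alternating-bilinear: e_{5}(P',Q') = e_{5}(P,Q)^det(M).
Inverting 2 mod 5: 3. Thus e_{5}(P,Q) = e(P',Q')^{3}.
3-bit Miller (101) on E'/F_{259830592540643} with a'=96318437991741, b'=23757333130282: accumulate tangent/chord ratios at Q'+S and P'+S'.
e_{5}(P',Q') = 149029346821553 + 72469207894028*t + 116883873631120*t^2 + 14651012060878*t^3.
Raise to 3: e(P,Q) = 229608722522140 + 185553761406561*t + 172192679064899*t^2 + 186227887872492*t^3 in mu_{5}.

229608722522140 + 185553761406561*t + 172192679064899*t^2 + 186227887872492*t^3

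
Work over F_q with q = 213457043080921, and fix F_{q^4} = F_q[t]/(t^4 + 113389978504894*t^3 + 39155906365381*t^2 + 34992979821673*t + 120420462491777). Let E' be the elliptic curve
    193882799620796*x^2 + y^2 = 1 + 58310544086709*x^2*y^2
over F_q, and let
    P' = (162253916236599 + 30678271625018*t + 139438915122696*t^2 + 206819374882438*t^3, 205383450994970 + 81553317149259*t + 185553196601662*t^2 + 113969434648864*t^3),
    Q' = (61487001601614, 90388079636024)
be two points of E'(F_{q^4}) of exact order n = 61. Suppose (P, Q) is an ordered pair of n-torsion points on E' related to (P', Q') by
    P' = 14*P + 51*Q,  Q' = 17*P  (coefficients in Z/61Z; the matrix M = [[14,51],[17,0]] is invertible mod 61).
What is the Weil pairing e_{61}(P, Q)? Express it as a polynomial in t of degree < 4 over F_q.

193996877906285 + 37107729042295*t + 66877180906735*t^2 + 213376705318972*t^3

The 61-Weil pairing on E[61] over F_{213457043080921} is alternating-bilinear: e_{61}(P',Q') = e_{61}(P,Q)^det(M).
det(M) mod 61 = 48; its inverse in (Z/61)^* is 14 (check: 48*14 mod 61 = 1).
Map (x,y)_Ed via u=(1+y)/(1-y), v=(1+y)/((1-y)x) to Montgomery A=117638939165757,B=59958957780994; then to (a',b')=(0,98439503984334).
6-bit Miller (111101) on E'/F_{213457043080921} with a'=0, b'=98439503984334: accumulate tangent/chord ratios at Q'+S and P'+S'.
The quotient is 14830845550667 + 134986696752992*t + 98975063840972*t^2 + 192923759988946*t^3.
Thus e_{61}(P,Q) = 193996877906285 + 37107729042295*t + 66877180906735*t^2 + 213376705318972*t^3.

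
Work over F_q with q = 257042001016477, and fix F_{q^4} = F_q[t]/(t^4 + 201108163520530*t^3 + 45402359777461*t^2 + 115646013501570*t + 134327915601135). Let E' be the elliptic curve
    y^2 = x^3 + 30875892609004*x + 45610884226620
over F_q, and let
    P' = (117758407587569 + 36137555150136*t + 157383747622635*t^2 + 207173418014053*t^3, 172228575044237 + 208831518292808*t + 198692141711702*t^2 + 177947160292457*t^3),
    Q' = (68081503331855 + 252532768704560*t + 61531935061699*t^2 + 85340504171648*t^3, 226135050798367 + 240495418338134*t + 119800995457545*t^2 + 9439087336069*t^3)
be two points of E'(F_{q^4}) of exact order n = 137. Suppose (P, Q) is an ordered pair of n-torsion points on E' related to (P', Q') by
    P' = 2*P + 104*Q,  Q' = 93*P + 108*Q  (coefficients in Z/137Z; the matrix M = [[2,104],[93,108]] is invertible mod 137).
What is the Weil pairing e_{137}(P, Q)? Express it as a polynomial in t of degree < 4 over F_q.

Under M = [[2,104],[93,108]] in GL_2(Z/137), e_{137}(P',Q') = e_{137}(P,Q)^(2*108-104*93 mod 137).
2*108 - 104*93 = -9456; reduced mod 137: det = 134, inverse 91.
n = 137 = (10001001)_2 (8 bits, wt 3); accumulate f_{137,P'}(Q'+S)/f_{137,P'}(S) along the 7-step ladder.
f_P(D_Q)/f_Q(D_P) = 236003613645751 + 187126208688621*t + 76129829345467*t^2 + 162798254391231*t^3.
Finally e_{137}(P,Q) = 70681064546495 + 181860215307789*t + 252987115888470*t^2 + 177711074909344*t^3.

70681064546495 + 181860215307789*t + 252987115888470*t^2 + 177711074909344*t^3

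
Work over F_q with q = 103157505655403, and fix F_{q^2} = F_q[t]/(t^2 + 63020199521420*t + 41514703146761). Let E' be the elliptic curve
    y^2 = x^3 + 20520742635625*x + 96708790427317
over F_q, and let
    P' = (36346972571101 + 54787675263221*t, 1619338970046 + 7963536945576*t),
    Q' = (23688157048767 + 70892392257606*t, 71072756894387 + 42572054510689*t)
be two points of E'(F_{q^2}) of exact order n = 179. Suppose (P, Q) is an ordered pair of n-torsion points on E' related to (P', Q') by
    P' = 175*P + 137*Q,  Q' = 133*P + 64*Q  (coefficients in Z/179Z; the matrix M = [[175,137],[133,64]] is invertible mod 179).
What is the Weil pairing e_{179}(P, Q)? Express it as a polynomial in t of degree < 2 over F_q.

Under M = [[175,137],[133,64]] in GL_2(Z/179), e_{179}(P',Q') = e_{179}(P,Q)^(175*64-137*133 mod 179).
So e_{179}(P,Q) = e_{179}(P',Q')^{85}, since 139*85 = 1 mod 179.
8-bit Miller (10110011) on E'/F_{103157505655403} with a'=20520742635625, b'=96708790427317: accumulate tangent/chord ratios at Q'+S and P'+S'.
Miller gives e_{179}(P',Q') = 65876534061217 + 62393503160068*t in F_{103157505655403^2}.
Thus e_{179}(P,Q) = 59763741242492 + 66122132225068*t.

59763741242492 + 66122132225068*t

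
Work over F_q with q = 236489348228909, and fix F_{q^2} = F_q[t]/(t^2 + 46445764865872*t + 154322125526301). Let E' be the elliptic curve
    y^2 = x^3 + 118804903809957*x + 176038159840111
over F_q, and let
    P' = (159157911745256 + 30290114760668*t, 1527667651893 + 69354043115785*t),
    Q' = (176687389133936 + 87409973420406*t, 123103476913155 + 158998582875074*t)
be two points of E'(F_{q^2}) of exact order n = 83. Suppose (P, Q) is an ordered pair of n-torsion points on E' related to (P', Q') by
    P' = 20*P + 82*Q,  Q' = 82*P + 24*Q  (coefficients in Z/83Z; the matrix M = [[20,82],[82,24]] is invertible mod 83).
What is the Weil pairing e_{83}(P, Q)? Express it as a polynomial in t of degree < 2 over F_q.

Alternating bilinearity on E[83] (values in mu_{83} in F_{236489348228909^2}) gives e(P',Q') = e(P,Q)^det(M).
So e_{83}(P,Q) = e_{83}(P',Q')^{48}, since 64*48 = 1 mod 83.
Miller loop for e_{83} over F_{236489348228909^2}: bits of 83 = 1010011; 6 double steps + 3 add steps, l/v at each.
So e_{83}(P',Q') = 130506675855251 + 102764054092883*t.
Raise to 48: e(P,Q) = 201306886456842 + 19975817064619*t in mu_{83}.

201306886456842 + 19975817064619*t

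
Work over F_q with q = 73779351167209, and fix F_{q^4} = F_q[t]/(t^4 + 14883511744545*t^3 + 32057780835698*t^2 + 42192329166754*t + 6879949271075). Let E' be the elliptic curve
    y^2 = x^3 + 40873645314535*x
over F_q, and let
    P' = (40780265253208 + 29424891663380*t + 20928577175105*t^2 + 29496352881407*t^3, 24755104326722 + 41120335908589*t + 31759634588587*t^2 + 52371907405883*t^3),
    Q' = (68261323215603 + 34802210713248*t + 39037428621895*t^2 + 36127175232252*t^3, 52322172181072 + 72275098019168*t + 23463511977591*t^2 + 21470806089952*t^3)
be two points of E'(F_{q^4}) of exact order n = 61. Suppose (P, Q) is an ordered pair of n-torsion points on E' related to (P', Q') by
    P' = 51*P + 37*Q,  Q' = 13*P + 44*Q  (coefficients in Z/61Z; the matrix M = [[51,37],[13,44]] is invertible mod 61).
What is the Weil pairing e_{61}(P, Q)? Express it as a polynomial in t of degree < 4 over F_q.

51891108715644 + 12033152168647*t + 13871994825917*t^2 + 17589013882524*t^3

e_{61} is bilinear + alternating on E[61], so e_{61}(51*P + 37*Q, 13*P + 44*Q) = e_{61}(P,Q)^(51*44-37*13).
Inverting 55 mod 61: 10. Thus e_{61}(P,Q) = e(P',Q')^{10}.
Miller loop for e_{61} over F_{73779351167209^4}: bits of 61 = 111101; 5 double steps + 4 add steps, l/v at each.
e_{61}(P',Q') = 21490503763084 + 31616928925912*t + 9863966681368*t^2 + 57955227092232*t^3.
Hence e(P,Q) = 51891108715644 + 12033152168647*t + 13871994825917*t^2 + 17589013882524*t^3 in F_{73779351167209^4}^*.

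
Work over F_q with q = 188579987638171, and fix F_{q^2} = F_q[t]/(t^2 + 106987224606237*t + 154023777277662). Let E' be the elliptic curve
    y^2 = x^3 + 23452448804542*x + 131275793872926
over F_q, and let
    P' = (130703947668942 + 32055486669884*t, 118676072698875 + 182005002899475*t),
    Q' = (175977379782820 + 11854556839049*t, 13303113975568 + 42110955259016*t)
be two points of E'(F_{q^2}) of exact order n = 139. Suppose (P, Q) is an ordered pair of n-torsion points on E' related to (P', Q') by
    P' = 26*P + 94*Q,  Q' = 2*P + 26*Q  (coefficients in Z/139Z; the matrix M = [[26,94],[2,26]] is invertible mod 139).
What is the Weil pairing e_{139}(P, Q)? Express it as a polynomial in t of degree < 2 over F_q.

54323959482605 + 96004152127653*t

The 139-Weil pairing on E[139] over F_{188579987638171} is alternating-bilinear: e_{139}(P',Q') = e_{139}(P,Q)^det(M).
Hence e(P,Q) = e(P',Q')^{47} where 47 = 71^{-1} mod 139.
8-bit Miller (10001011) on E'/F_{188579987638171} with a'=23452448804542, b'=131275793872926: accumulate tangent/chord ratios at Q'+S and P'+S'.
e_{139}(P',Q') = 15334847374458 + 167647952842712*t.
(15334847374458 + 167647952842712*t)^{47} mod (188579987638171,f) = 54323959482605 + 96004152127653*t.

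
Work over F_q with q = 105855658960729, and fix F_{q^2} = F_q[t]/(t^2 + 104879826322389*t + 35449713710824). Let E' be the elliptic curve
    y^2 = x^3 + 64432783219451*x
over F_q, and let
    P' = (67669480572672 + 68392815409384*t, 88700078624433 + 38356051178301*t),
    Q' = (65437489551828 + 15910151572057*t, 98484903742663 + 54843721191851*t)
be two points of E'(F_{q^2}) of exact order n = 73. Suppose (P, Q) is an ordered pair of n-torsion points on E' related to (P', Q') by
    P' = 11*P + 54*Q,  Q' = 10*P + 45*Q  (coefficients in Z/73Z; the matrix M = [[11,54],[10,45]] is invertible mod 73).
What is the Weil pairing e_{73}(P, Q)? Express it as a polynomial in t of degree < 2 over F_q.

51392339249390 + 45865825062740*t

e_{73}(aP+bQ,cP+dQ) = e_{73}(P,Q)^(ad-bc); with (a,b,c,d)=(11,54,10,45) this gives the det-73 law.
11*45 - 54*10 = -45; reduced mod 73: det = 28, inverse 60.
Miller loop for e_{73} over F_{105855658960729^2}: bits of 73 = 1001001; 6 double steps + 2 add steps, l/v at each.
f_P(D_Q)/f_Q(D_P) = 54573784510325 + 3506718261176*t.
e_{73}(P,Q) = (54573784510325 + 3506718261176*t)^{60} = 51392339249390 + 45865825062740*t.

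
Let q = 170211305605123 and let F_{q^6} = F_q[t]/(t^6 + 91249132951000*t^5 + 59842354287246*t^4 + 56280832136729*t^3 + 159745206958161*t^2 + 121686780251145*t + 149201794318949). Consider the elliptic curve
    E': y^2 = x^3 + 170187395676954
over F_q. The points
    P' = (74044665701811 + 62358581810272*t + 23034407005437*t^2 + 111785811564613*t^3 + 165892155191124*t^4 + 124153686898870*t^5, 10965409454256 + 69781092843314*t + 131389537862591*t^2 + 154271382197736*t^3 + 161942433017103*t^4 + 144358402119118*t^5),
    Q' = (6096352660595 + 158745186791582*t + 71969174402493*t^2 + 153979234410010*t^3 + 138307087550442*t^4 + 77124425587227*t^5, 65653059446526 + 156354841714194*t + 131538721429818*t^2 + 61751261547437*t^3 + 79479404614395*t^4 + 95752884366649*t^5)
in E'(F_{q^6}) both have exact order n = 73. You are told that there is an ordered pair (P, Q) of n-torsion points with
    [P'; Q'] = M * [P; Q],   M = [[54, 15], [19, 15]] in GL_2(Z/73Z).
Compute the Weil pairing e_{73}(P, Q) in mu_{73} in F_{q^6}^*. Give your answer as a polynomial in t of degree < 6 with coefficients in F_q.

51812776774065 + 114908328848016*t + 169369869745994*t^2 + 123314728697035*t^3 + 146333490581634*t^4 + 160633780656585*t^5

e_{73} is bilinear + alternating on E[73], so e_{73}(54*P + 15*Q, 19*P + 15*Q) = e_{73}(P,Q)^(54*15-15*19).
Hence e(P,Q) = e(P',Q')^{47} where 47 = 14^{-1} mod 73.
n = 73 = (1001001)_2 (7 bits, wt 3); accumulate f_{73,P'}(Q'+S)/f_{73,P'}(S) along the 6-step ladder.
So e_{73}(P',Q') = 9179396912339 + 31519288701178*t + 155327315442177*t^2 + 86879229072733*t^3 + 62590125195455*t^4 + 144445931722835*t^5.
(9179396912339 + 31519288701178*t + 155327315442177*t^2 + 86879229072733*t^3 + 62590125195455*t^4 + 144445931722835*t^5)^{47} mod (170211305605123,f) = 51812776774065 + 114908328848016*t + 169369869745994*t^2 + 123314728697035*t^3 + 146333490581634*t^4 + 160633780656585*t^5.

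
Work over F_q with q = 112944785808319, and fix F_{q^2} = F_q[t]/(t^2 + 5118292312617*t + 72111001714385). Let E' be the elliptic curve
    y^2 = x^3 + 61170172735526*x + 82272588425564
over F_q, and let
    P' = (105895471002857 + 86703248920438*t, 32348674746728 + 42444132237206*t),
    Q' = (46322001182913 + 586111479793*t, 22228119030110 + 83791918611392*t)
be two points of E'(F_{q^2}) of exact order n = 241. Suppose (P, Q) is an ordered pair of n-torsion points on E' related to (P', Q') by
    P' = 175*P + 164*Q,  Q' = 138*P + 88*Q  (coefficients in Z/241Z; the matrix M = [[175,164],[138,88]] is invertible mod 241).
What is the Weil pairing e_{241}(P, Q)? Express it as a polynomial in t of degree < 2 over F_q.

13380342940853 + 43570459720089*t

e_{241}(aP+bQ,cP+dQ) = e_{241}(P,Q)^(ad-bc); with (a,b,c,d)=(175,164,138,88) this gives the det-241 law.
Inverting 239 mod 241: 120. Thus e_{241}(P,Q) = e(P',Q')^{120}.
Double-and-add over 11110001: 8-1 doublings, 5-1 additions; each step l_{T,T}/v_{2T} or l_{T,P'}/v at Q'+S for random S.
e_{241}(P',Q') = 64135362954803 + 90197303658617*t.
Raise to 120: e(P,Q) = 13380342940853 + 43570459720089*t in mu_{241}.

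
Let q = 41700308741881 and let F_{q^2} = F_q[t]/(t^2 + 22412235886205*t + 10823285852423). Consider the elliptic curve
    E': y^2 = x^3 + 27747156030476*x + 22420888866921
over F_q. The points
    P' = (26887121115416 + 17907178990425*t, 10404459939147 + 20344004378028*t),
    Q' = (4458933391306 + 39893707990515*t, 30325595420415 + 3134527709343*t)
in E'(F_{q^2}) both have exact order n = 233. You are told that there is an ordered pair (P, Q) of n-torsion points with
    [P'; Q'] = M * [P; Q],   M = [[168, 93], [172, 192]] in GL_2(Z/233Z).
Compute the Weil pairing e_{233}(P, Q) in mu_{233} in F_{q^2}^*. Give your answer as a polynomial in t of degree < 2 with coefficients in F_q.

e_{233} is bilinear + alternating on E[233], so e_{233}(168*P + 93*Q, 172*P + 192*Q) = e_{233}(P,Q)^(168*192-93*172).
Inverting 183 mod 233: 219. Thus e_{233}(P,Q) = e(P',Q')^{219}.
Miller loop for e_{233} over F_{41700308741881^2}: bits of 233 = 11101001; 7 double steps + 4 add steps, l/v at each.
So e_{233}(P',Q') = 23524345674084 + 8895477912853*t.
(23524345674084 + 8895477912853*t)^{219} mod (41700308741881,f) = 36203957517761 + 6261859518667*t.

36203957517761 + 6261859518667*t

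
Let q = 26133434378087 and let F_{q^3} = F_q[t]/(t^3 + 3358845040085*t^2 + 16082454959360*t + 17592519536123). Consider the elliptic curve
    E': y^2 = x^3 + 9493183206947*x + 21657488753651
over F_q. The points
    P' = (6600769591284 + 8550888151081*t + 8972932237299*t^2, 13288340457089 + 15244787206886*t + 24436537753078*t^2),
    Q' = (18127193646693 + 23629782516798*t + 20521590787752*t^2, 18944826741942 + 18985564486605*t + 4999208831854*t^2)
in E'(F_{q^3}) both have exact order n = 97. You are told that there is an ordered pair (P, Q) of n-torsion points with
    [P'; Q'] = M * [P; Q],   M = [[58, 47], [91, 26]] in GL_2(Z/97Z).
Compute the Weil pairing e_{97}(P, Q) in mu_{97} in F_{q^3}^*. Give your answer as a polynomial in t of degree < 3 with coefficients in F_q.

The 97-Weil pairing on E[97] over F_{26133434378087} is alternating-bilinear: e_{97}(P',Q') = e_{97}(P,Q)^det(M).
So e_{97}(P,Q) = e_{97}(P',Q')^{86}, since 44*86 = 1 mod 97.
Run Miller on y^2=x^3+9493183206947*x+21657488753651 over F_{26133434378087}: ladder 1100001 (7 bits); e = f_P(D_Q)/f_Q(D_P).
Miller gives e_{97}(P',Q') = 21975100787439 + 7962628405422*t + 7173871147040*t^2 in F_{26133434378087^3}.
Hence e(P,Q) = 23619398615378 + 3620396508890*t + 11699982648168*t^2 in F_{26133434378087^3}^*.

23619398615378 + 3620396508890*t + 11699982648168*t^2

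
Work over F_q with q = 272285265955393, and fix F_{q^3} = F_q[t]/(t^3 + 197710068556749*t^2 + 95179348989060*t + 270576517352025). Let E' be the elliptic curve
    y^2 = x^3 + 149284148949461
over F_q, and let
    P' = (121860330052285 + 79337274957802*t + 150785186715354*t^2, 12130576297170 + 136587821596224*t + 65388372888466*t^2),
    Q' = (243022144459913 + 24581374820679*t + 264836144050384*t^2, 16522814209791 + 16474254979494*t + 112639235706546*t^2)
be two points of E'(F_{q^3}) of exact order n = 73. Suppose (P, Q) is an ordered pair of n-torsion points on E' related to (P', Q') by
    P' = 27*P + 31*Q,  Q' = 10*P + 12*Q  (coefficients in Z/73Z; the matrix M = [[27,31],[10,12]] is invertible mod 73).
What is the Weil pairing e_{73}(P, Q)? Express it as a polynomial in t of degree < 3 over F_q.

e_{73} is bilinear + alternating on E[73], so e_{73}(27*P + 31*Q, 10*P + 12*Q) = e_{73}(P,Q)^(27*12-31*10).
Hence e(P,Q) = e(P',Q')^{47} where 47 = 14^{-1} mod 73.
Run Miller on y^2=x^3+149284148949461 over F_{272285265955393}: ladder 1001001 (7 bits); e = f_P(D_Q)/f_Q(D_P).
f_P(D_Q)/f_Q(D_P) = 63452967644317 + 106385516402902*t + 133712181858401*t^2.
Hence e(P,Q) = 196922222340938 + 151509546183397*t + 63575875973465*t^2 in F_{272285265955393^3}^*.

196922222340938 + 151509546183397*t + 63575875973465*t^2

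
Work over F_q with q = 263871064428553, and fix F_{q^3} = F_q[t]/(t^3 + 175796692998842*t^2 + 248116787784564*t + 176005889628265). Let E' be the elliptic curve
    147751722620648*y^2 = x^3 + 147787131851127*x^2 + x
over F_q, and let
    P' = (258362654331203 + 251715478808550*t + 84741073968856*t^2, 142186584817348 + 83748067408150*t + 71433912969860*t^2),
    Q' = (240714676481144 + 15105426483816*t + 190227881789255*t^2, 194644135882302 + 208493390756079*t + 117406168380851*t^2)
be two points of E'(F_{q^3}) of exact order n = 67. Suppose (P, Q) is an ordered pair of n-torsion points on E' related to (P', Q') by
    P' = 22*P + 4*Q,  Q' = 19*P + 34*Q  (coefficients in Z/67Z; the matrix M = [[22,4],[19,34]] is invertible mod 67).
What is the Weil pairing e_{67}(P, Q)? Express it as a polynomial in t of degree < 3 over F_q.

218230231576294 + 44119370880502*t + 50590008699412*t^2

The 67-Weil pairing on E[67] over F_{263871064428553} is alternating-bilinear: e_{67}(P',Q') = e_{67}(P,Q)^det(M).
det M = 22*34 - 4*19 = 672 = 2 (mod 67); 2^{-1} = 34 (mod 67).
Set x_W=120872807199100*u+27893412977258, y_W=120872807199100*v; then E': y_W^2=x_W^3+68159250116958.
7-bit Miller (1000011) on E'/F_{263871064428553} with a'=0, b'=68159250116958: accumulate tangent/chord ratios at Q'+S and P'+S'.
Result: e(P',Q') = 72512477775734 + 233494480402655*t + 152831590576102*t^2.
Thus e_{67}(P,Q) = 218230231576294 + 44119370880502*t + 50590008699412*t^2.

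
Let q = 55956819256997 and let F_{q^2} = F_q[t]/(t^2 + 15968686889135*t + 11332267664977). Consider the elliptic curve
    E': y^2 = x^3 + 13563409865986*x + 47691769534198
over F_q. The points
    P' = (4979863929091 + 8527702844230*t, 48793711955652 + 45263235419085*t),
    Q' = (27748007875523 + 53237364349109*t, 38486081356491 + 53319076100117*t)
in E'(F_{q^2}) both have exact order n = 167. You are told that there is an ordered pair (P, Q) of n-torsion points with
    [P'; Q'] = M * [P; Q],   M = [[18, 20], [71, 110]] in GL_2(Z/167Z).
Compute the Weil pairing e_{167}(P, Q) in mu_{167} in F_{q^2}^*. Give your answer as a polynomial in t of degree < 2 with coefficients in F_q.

47357576148018 + 14468108482164*t

e_{167} is bilinear + alternating on E[167], so e_{167}(18*P + 20*Q, 71*P + 110*Q) = e_{167}(P,Q)^(18*110-20*71).
Inverting 59 mod 167: 17. Thus e_{167}(P,Q) = e(P',Q')^{17}.
Run Miller on y^2=x^3+13563409865986*x+47691769534198 over F_{55956819256997}: ladder 10100111 (8 bits); e = f_P(D_Q)/f_Q(D_P).
The quotient is 47827269961293 + 35573881668942*t.
Hence e(P,Q) = 47357576148018 + 14468108482164*t in F_{55956819256997^2}^*.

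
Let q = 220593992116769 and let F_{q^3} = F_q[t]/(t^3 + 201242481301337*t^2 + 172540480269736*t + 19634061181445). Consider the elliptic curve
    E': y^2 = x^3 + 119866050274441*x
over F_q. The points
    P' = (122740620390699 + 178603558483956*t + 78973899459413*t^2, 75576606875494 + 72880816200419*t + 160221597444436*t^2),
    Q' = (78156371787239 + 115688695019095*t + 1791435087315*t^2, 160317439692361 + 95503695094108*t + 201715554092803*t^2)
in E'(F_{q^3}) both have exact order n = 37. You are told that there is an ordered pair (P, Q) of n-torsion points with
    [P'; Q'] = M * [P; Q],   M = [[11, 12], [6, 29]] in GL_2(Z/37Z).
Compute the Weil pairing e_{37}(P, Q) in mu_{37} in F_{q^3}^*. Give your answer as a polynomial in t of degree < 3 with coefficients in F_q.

The 37-Weil pairing on E[37] over F_{220593992116769} is alternating-bilinear: e_{37}(P',Q') = e_{37}(P,Q)^det(M).
11*29 - 12*6 = 247; reduced mod 37: det = 25, inverse 3.
Miller loop for e_{37} over F_{220593992116769^3}: bits of 37 = 100101; 5 double steps + 2 add steps, l/v at each.
So e_{37}(P',Q') = 103409851200421 + 124330292000131*t + 147874665566776*t^2.
e_{37}(P,Q) = (103409851200421 + 124330292000131*t + 147874665566776*t^2)^{3} = 188547800375069 + 65048542275074*t + 193405825350001*t^2.

188547800375069 + 65048542275074*t + 193405825350001*t^2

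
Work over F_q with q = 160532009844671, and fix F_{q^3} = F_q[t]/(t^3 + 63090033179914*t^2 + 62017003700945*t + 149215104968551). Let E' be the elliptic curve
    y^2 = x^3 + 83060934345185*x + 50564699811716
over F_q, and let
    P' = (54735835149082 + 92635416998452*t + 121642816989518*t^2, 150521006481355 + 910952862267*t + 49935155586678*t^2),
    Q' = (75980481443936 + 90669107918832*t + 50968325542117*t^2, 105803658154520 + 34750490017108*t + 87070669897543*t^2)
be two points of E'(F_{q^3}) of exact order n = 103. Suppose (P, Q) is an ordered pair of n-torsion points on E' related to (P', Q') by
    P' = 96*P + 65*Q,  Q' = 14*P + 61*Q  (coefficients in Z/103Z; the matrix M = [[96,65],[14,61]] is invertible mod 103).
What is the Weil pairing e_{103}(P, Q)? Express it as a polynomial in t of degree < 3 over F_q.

35911362636977 + 10088193705372*t + 49528051057145*t^2

e_{103} is bilinear + alternating on E[103], so e_{103}(96*P + 65*Q, 14*P + 61*Q) = e_{103}(P,Q)^(96*61-65*14).
So e_{103}(P,Q) = e_{103}(P',Q')^{52}, since 2*52 = 1 mod 103.
Build f_{103,P'} and f_{103,Q'} via the 7-bit ladder of 103=1100111_2; evaluate at shifted divisors; quotient in F_{160532009844671^3}.
e_{103}(P',Q') = 76757700790991 + 21073178410944*t + 92969208447007*t^2.
(76757700790991 + 21073178410944*t + 92969208447007*t^2)^{52} mod (160532009844671,f) = 35911362636977 + 10088193705372*t + 49528051057145*t^2.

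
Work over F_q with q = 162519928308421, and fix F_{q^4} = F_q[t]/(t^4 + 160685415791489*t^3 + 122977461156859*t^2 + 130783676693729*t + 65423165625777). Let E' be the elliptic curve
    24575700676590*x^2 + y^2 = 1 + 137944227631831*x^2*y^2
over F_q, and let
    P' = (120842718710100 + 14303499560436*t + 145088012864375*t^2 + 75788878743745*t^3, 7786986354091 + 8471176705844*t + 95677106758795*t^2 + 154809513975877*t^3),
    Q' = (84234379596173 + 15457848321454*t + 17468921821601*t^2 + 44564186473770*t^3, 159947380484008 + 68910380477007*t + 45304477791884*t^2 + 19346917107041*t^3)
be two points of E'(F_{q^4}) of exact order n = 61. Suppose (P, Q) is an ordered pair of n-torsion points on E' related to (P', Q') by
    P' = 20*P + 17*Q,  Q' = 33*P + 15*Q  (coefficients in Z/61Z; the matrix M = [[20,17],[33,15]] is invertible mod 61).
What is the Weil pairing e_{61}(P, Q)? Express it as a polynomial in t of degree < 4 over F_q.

Since e_{61}(P,P)=e_{61}(Q,Q)=1 and e_{61}(Q,P)=e_{61}(P,Q)^{-1}, expanding e_{61}(20*P + 17*Q,33*P + 15*Q) leaves e(P,Q)^det(M).
20*15 - 17*33 = -261; reduced mod 61: det = 44, inverse 43.
Map (x,y)_Ed via u=(1+y)/(1-y), v=(1+y)/((1-y)x) to Montgomery A=0,B=34298209185370; then to (a',b')=(152526081480962,0).
6-bit Miller (111101) on E'/F_{162519928308421} with a'=152526081480962, b'=0: accumulate tangent/chord ratios at Q'+S and P'+S'.
Result: e(P',Q') = 51639573464353 + 93401118270809*t + 14287725451418*t^2 + 55265032500546*t^3.
Hence e(P,Q) = 92466562656697 + 44370568141468*t + 57486087829808*t^2 + 87958953899795*t^3 in F_{162519928308421^4}^*.

92466562656697 + 44370568141468*t + 57486087829808*t^2 + 87958953899795*t^3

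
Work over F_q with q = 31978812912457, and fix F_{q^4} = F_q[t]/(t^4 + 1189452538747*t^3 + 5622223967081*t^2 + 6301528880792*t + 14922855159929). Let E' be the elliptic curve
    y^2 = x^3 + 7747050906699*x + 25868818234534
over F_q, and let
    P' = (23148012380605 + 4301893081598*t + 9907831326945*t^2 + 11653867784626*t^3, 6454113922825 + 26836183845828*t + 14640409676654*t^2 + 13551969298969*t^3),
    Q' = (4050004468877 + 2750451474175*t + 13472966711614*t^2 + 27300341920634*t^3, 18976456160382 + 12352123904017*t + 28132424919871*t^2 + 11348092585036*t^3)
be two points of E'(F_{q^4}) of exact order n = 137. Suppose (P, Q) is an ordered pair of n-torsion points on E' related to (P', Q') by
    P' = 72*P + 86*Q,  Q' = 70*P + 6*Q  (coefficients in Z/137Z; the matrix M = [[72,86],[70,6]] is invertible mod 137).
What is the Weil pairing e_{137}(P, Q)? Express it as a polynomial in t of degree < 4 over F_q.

Under M = [[72,86],[70,6]] in GL_2(Z/137), e_{137}(P',Q') = e_{137}(P,Q)^(72*6-86*70 mod 137).
det M = 72*6 - 86*70 = -5588 = 29 (mod 137); 29^{-1} = 52 (mod 137).
Build f_{137,P'} and f_{137,Q'} via the 8-bit ladder of 137=10001001_2; evaluate at shifted divisors; quotient in F_{31978812912457^4}.
e_{137}(P',Q') = 2707200792576 + 2610475556929*t + 1207080949496*t^2 + 21393606819829*t^3.
Thus e_{137}(P,Q) = 8751525910872 + 25617014673553*t + 31268947948773*t^2 + 18303657226160*t^3.

8751525910872 + 25617014673553*t + 31268947948773*t^2 + 18303657226160*t^3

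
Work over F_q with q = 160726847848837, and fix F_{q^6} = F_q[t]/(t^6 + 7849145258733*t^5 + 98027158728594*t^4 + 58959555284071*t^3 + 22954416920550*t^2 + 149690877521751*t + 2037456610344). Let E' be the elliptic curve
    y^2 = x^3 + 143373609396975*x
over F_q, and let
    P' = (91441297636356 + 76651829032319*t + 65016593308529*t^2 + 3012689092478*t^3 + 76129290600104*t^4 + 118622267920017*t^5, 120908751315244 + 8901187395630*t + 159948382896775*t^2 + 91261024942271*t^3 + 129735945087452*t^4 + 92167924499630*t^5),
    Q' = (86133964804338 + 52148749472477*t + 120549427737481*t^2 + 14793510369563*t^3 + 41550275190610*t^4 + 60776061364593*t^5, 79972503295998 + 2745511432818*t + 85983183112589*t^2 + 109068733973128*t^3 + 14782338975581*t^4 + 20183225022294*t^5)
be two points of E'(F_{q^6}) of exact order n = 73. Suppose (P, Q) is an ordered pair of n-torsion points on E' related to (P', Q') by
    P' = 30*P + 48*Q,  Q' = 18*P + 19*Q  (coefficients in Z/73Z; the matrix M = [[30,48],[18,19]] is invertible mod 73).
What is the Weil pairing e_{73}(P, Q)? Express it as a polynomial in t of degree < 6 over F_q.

The 73-Weil pairing on E[73] over F_{160726847848837} is alternating-bilinear: e_{73}(P',Q') = e_{73}(P,Q)^det(M).
det M = 30*19 - 48*18 = -294 = 71 (mod 73); 71^{-1} = 36 (mod 73).
Build f_{73,P'} and f_{73,Q'} via the 7-bit ladder of 73=1001001_2; evaluate at shifted divisors; quotient in F_{160726847848837^6}.
e_{73}(P',Q') = 8581196807625 + 133981860806210*t + 104827572170656*t^2 + 86563800318484*t^3 + 94274183436486*t^4 + 20301142708555*t^5.
Finally e_{73}(P,Q) = 35823983507123 + 40640150439018*t + 102115741268775*t^2 + 16947455031879*t^3 + 75503841858046*t^4 + 154019546607082*t^5.

35823983507123 + 40640150439018*t + 102115741268775*t^2 + 16947455031879*t^3 + 75503841858046*t^4 + 154019546607082*t^5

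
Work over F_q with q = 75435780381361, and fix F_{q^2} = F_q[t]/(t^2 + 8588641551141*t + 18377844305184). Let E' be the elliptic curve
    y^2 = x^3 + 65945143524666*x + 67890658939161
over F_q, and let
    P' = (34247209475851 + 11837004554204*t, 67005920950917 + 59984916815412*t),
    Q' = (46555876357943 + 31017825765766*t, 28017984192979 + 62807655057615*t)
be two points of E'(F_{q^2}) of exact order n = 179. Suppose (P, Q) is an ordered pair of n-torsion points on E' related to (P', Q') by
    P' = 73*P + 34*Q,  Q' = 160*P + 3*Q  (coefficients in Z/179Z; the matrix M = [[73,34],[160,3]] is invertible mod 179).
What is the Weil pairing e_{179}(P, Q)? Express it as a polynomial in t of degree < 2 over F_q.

11970632399036 + 25526291875670*t

e_{179}(aP+bQ,cP+dQ) = e_{179}(P,Q)^(ad-bc); with (a,b,c,d)=(73,34,160,3) this gives the det-179 law.
det(M) mod 179 = 149; its inverse in (Z/179)^* is 173 (check: 149*173 mod 179 = 1).
Double-and-add over 10110011: 8-1 doublings, 5-1 additions; each step l_{T,T}/v_{2T} or l_{T,P'}/v at Q'+S for random S.
Result: e(P',Q') = 58664666929658 + 69879750544584*t.
Raise to 173: e(P,Q) = 11970632399036 + 25526291875670*t in mu_{179}.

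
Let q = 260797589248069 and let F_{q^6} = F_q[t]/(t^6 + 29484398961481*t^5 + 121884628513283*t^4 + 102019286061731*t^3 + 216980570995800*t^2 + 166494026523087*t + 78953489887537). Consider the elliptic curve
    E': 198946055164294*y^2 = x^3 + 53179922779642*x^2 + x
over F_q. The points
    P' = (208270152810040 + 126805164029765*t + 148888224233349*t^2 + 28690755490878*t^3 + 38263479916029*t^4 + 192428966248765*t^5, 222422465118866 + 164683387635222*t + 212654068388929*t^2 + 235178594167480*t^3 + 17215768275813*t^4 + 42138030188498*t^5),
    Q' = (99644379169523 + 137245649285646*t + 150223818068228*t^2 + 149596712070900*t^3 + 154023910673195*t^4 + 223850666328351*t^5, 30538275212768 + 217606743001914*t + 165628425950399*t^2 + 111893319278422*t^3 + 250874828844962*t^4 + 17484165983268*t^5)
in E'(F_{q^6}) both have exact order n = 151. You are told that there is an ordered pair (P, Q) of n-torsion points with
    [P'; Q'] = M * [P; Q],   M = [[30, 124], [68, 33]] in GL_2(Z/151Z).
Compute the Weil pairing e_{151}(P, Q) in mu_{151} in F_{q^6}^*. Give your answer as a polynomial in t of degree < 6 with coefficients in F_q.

Alternating bilinearity on E[151] (values in mu_{151} in F_{260797589248069^6}) gives e(P',Q') = e(P,Q)^det(M).
So e_{151}(P,Q) = e_{151}(P',Q')^{7}, since 108*7 = 1 mod 151.
Montgomery->Weierstrass: x_W = 73190653898300*x+53053840917390, y_W=73190653898300*y on F_{260797589248069}; lands on y^2=x^3+191616289111091.
Double-and-add over 10010111: 8-1 doublings, 5-1 additions; each step l_{T,T}/v_{2T} or l_{T,P'}/v at Q'+S for random S.
Miller gives e_{151}(P',Q') = 225824213235104 + 197760759618384*t + 80367490755026*t^2 + 179155006529212*t^3 + 177898521626670*t^4 + 6571795684816*t^5 in F_{260797589248069^6}.
Hence e(P,Q) = 19749654216510 + 226828841585699*t + 46082748916240*t^2 + 236736958102054*t^3 + 145435397203761*t^4 + 44340702799159*t^5 in F_{260797589248069^6}^*.

19749654216510 + 226828841585699*t + 46082748916240*t^2 + 236736958102054*t^3 + 145435397203761*t^4 + 44340702799159*t^5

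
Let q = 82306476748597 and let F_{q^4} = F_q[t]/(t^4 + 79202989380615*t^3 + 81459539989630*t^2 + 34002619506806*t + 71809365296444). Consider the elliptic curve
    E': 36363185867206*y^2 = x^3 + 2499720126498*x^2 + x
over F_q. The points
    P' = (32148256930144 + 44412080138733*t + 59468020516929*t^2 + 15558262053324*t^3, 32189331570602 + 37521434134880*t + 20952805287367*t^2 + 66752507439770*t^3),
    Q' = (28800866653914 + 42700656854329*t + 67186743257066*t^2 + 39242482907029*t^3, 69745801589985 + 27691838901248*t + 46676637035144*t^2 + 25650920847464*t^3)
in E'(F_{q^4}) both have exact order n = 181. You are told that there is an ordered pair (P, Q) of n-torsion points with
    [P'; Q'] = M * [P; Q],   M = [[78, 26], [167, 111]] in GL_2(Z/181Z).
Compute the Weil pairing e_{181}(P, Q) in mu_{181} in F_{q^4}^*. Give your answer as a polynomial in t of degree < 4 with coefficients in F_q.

Alternating bilinearity on E[181] (values in mu_{181} in F_{82306476748597^4}) gives e(P',Q') = e(P,Q)^det(M).
det(M) mod 181 = 153; its inverse in (Z/181)^* is 84 (check: 153*84 mod 181 = 1).
Set x_W=29951382840832*u+44764369518855, y_W=29951382840832*v; then E': y_W^2=x_W^3+54118851295424.
Miller loop for e_{181} over F_{82306476748597^4}: bits of 181 = 10110101; 7 double steps + 4 add steps, l/v at each.
So e_{181}(P',Q') = 27347680816889 + 70054658473708*t + 65469547309345*t^2 + 25882855979346*t^3.
e_{181}(P,Q) = (27347680816889 + 70054658473708*t + 65469547309345*t^2 + 25882855979346*t^3)^{84} = 43930130114628 + 77746251463039*t + 69494880105625*t^2 + 76427693990593*t^3.

43930130114628 + 77746251463039*t + 69494880105625*t^2 + 76427693990593*t^3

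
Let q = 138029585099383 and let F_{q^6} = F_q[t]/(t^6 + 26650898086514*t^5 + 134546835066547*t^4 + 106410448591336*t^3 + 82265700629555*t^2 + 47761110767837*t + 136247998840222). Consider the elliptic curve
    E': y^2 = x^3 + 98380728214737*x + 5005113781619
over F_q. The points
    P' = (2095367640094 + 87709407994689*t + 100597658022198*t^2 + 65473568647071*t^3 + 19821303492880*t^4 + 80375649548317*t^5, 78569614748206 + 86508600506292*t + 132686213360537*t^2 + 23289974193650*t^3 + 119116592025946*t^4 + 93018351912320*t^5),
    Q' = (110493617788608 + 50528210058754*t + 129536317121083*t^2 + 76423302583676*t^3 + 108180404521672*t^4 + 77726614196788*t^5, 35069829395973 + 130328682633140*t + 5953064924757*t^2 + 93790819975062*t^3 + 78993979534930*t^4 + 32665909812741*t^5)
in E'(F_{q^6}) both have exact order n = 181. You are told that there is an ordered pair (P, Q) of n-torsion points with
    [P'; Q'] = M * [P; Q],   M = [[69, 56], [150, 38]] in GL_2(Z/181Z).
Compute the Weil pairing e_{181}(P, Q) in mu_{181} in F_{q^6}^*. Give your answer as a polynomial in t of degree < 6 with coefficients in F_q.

2342739299720 + 31361756877321*t + 27474397837272*t^2 + 79361284053662*t^3 + 16447232578081*t^4 + 28589769995432*t^5

Alternating bilinearity on E[181] (values in mu_{181} in F_{138029585099383^6}) gives e(P',Q') = e(P,Q)^det(M).
det(M) mod 181 = 14; its inverse in (Z/181)^* is 13 (check: 14*13 mod 181 = 1).
n = 181 = (10110101)_2 (8 bits, wt 5); accumulate f_{181,P'}(Q'+S)/f_{181,P'}(S) along the 7-step ladder.
So e_{181}(P',Q') = 37422041479650 + 66844131796448*t + 59455219312827*t^2 + 38953906325134*t^3 + 133385052066594*t^4 + 16631900367056*t^5.
Thus e_{181}(P,Q) = 2342739299720 + 31361756877321*t + 27474397837272*t^2 + 79361284053662*t^3 + 16447232578081*t^4 + 28589769995432*t^5.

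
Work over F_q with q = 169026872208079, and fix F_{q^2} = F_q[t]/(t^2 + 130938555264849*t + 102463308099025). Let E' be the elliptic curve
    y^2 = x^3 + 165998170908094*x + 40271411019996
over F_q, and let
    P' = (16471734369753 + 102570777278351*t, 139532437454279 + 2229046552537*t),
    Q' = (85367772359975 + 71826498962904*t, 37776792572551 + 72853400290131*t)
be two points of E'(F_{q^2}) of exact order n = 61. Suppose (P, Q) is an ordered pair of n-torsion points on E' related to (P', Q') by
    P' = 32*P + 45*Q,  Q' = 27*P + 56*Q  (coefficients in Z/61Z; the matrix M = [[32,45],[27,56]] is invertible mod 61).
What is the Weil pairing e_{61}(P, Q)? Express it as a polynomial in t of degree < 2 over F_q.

e_{61} is bilinear + alternating on E[61], so e_{61}(32*P + 45*Q, 27*P + 56*Q) = e_{61}(P,Q)^(32*56-45*27).
32*56 - 45*27 = 577; reduced mod 61: det = 28, inverse 24.
6-bit Miller (111101) on E'/F_{169026872208079} with a'=165998170908094, b'=40271411019996: accumulate tangent/chord ratios at Q'+S and P'+S'.
f_P(D_Q)/f_Q(D_P) = 3432304239319 + 10140610150736*t.
Thus e_{61}(P,Q) = 104339469157183 + 163833210318152*t.

104339469157183 + 163833210318152*t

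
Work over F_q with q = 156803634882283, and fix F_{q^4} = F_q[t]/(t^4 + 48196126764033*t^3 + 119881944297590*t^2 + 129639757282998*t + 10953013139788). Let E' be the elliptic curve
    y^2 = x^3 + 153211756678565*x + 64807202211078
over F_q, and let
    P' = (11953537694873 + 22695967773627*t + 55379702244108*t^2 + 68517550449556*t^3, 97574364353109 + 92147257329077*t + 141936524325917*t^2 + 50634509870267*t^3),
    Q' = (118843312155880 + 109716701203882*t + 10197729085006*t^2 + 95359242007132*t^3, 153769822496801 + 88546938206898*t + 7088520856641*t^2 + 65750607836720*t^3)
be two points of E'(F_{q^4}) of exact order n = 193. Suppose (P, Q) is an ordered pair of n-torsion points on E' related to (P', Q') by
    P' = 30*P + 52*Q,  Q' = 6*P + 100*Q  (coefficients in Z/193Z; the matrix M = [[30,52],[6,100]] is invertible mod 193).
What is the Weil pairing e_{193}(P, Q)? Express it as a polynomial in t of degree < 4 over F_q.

Since e_{193}(P,P)=e_{193}(Q,Q)=1 and e_{193}(Q,P)=e_{193}(P,Q)^{-1}, expanding e_{193}(30*P + 52*Q,6*P + 100*Q) leaves e(P,Q)^det(M).
Hence e(P,Q) = e(P',Q')^{124} where 124 = 179^{-1} mod 193.
n = 193 = (11000001)_2 (8 bits, wt 3); accumulate f_{193,P'}(Q'+S)/f_{193,P'}(S) along the 7-step ladder.
The quotient is 74718515578673 + 4523678327256*t + 56308629659884*t^2 + 39513900809529*t^3.
(74718515578673 + 4523678327256*t + 56308629659884*t^2 + 39513900809529*t^3)^{124} mod (156803634882283,f) = 131972129311301 + 150713969471687*t + 21026416556811*t^2 + 153738500221334*t^3.

131972129311301 + 150713969471687*t + 21026416556811*t^2 + 153738500221334*t^3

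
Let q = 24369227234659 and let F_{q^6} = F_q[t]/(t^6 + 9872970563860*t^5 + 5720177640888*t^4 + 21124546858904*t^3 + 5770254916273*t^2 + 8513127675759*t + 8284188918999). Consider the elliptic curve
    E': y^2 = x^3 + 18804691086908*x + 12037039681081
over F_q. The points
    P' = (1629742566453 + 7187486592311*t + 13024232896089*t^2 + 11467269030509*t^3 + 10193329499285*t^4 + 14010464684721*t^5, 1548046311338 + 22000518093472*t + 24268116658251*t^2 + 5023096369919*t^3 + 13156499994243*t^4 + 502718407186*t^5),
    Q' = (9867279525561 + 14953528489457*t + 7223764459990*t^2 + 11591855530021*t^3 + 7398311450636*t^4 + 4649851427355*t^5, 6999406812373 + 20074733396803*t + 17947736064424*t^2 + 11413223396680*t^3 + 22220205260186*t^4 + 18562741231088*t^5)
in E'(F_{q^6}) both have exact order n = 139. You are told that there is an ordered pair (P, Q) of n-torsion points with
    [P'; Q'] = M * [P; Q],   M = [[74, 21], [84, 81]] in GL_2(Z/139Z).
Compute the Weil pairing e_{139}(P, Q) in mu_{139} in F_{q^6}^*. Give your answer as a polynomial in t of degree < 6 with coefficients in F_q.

Since e_{139}(P,P)=e_{139}(Q,Q)=1 and e_{139}(Q,P)=e_{139}(P,Q)^{-1}, expanding e_{139}(74*P + 21*Q,84*P + 81*Q) leaves e(P,Q)^det(M).
Hence e(P,Q) = e(P',Q')^{95} where 95 = 60^{-1} mod 139.
Run Miller on y^2=x^3+18804691086908*x+12037039681081 over F_{24369227234659}: ladder 10001011 (8 bits); e = f_P(D_Q)/f_Q(D_P).
e_{139}(P',Q') = 16384960064694 + 5839298758380*t + 155971605762*t^2 + 20739053193775*t^3 + 12672426776500*t^4 + 5656786568621*t^5.
(16384960064694 + 5839298758380*t + 155971605762*t^2 + 20739053193775*t^3 + 12672426776500*t^4 + 5656786568621*t^5)^{95} mod (24369227234659,f) = 10198504788847 + 4467712139326*t + 19013970774557*t^2 + 22188234196274*t^3 + 22024377682936*t^4 + 19644493842357*t^5.

10198504788847 + 4467712139326*t + 19013970774557*t^2 + 22188234196274*t^3 + 22024377682936*t^4 + 19644493842357*t^5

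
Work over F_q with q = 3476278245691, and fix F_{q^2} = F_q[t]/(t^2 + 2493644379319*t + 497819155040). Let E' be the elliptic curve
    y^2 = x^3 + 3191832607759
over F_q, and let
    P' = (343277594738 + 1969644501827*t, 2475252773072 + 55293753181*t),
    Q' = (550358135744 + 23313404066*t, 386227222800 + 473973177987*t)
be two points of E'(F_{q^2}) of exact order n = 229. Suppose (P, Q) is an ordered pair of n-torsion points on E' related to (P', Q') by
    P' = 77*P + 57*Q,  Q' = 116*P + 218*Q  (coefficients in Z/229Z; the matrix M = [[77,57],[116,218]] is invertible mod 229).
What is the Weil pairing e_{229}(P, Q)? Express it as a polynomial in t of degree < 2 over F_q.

The 229-Weil pairing on E[229] over F_{3476278245691} is alternating-bilinear: e_{229}(P',Q') = e_{229}(P,Q)^det(M).
77*218 - 57*116 = 10174; reduced mod 229: det = 98, inverse 222.
Double-and-add over 11100101: 8-1 doublings, 5-1 additions; each step l_{T,T}/v_{2T} or l_{T,P'}/v at Q'+S for random S.
So e_{229}(P',Q') = 698989407086 + 1900108400780*t.
Raise to 222: e(P,Q) = 1704904713708 + 1195367151302*t in mu_{229}.

1704904713708 + 1195367151302*t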